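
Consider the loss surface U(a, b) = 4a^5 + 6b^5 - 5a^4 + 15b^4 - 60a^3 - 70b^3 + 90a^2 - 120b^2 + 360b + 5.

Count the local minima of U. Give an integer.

U separates as a function of a plus a function of b, so ∇U=0 decouples.
∂U/∂a = 20a(a - 3)(a - 1)(a + 3) = 0 at a ∈ {-3, 0, 1, 3}; ∂U/∂b = 30(b - 2)(b - 1)(b + 2)(b + 3) = 0 at b ∈ {-3, -2, 1, 2}.
The Hessian is diagonal: diag(U_aa, U_bb). Second derivatives: U_aa(-3)=-1440, U_aa(0)=180, U_aa(1)=-160, U_aa(3)=720; U_bb(-3)=-600, U_bb(-2)=360, U_bb(1)=-360, U_bb(2)=600.
Local minima occur where both diagonal entries positive: (0, -2), (0, 2), (3, -2), (3, 2). Count: 4.

4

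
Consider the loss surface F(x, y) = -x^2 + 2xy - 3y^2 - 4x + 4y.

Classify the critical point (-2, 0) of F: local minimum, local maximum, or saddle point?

The Hessian of F is constant: H = [[-2, 2], [2, -6]].
det(H) = (-2)·(-6) − 2² = 8.
det(H) > 0 and tr(H) = -8 < 0, so H is negative definite and the point is a local maximum.

local maximum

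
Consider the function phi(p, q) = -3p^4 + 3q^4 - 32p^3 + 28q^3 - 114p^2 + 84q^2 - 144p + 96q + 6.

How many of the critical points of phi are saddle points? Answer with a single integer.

phi separates as a function of p plus a function of q, so ∇phi=0 decouples.
∂phi/∂p = -12(p + 1)(p + 3)(p + 4) = 0 at p ∈ {-4, -3, -1}; ∂phi/∂q = 12(q + 1)(q + 2)(q + 4) = 0 at q ∈ {-4, -2, -1}.
The Hessian is diagonal: diag(phi_pp, phi_qq). Second derivatives: phi_pp(-4)=-36, phi_pp(-3)=24, phi_pp(-1)=-72; phi_qq(-4)=72, phi_qq(-2)=-24, phi_qq(-1)=36.
Saddle points occur where the two diagonal entries have opposite signs: (-4, -4), (-4, -1), (-3, -2), (-1, -4), (-1, -1). Count: 5.

5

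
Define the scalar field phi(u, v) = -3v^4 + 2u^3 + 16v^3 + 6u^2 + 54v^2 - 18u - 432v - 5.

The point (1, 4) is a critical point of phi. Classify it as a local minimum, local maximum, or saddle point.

saddle point

The mixed partial ∂²phi/∂u∂v is 0, so the Hessian at any point is diag(phi_uu, phi_vv) = diag(12(u + 1), 12(-3v^2 + 8v + 9)).
At (1, 4): H = diag(24, -84).
The eigenvalues have opposite signs, so H is indefinite: a saddle point.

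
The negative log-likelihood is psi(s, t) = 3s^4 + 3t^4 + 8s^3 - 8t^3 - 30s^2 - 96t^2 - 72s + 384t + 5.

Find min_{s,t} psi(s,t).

psi(s,t) separates as P(s) + Q(t) + 5, so its minimum is min P + min Q + 5.
P'(s) = 12(s - 2)(s + 1)(s + 3) vanishes at s ∈ {-3, -1, 2}; Q'(t) = 12(t - 4)(t - 2)(t + 4) vanishes at t ∈ {-4, 2, 4}.
Local minima of P (where P''>0): P(-3)=-27, P(2)=-152. Local minima of Q: Q(-4)=-1792, Q(4)=256.
So the global minimum of psi is P(2) + Q(-4) + 5 = -152 − 1792 + 5 = -1939, attained at (2, -4).

-1939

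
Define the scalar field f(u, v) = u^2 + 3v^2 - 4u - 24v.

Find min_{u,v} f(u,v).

-52

f(u,v) separates as P(u) + Q(v), so its minimum is min P + min Q.
P'(u) = 2u - 4 vanishes at u ∈ {2}; Q'(v) = 6v - 24 vanishes at v ∈ {4}.
Local minima of P (where P''>0): P(2)=-4. Local minima of Q: Q(4)=-48.
So the global minimum of f is P(2) + Q(4) = -4 − 48 = -52, attained at (2, 4).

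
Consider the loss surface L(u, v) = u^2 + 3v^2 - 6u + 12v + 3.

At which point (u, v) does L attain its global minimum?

(3, -2)

L(u,v) separates as P(u) + Q(v) + 3, so its minimum is min P + min Q + 3.
P'(u) = 2u - 6 vanishes at u ∈ {3}; Q'(v) = 6v + 12 vanishes at v ∈ {-2}.
Local minima of P (where P''>0): P(3)=-9. Local minima of Q: Q(-2)=-12.
So the global minimum of L is P(3) + Q(-2) + 3 = -9 − 12 + 3 = -18, attained at (3, -2).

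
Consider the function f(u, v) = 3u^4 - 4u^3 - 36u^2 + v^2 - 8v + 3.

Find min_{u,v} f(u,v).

-202

f(u,v) separates as P(u) + Q(v) + 3, so its minimum is min P + min Q + 3.
P'(u) = 12u(u - 3)(u + 2) vanishes at u ∈ {-2, 0, 3}; Q'(v) = 2v - 8 vanishes at v ∈ {4}.
Local minima of P (where P''>0): P(-2)=-64, P(3)=-189. Local minima of Q: Q(4)=-16.
So the global minimum of f is P(3) + Q(4) + 3 = -189 − 16 + 3 = -202, attained at (3, 4).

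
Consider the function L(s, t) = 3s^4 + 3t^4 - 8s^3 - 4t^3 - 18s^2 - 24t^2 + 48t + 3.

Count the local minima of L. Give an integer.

L separates as a function of s plus a function of t, so ∇L=0 decouples.
∂L/∂s = 12s(s - 3)(s + 1) = 0 at s ∈ {-1, 0, 3}; ∂L/∂t = 12(t - 2)(t - 1)(t + 2) = 0 at t ∈ {-2, 1, 2}.
The Hessian is diagonal: diag(L_ss, L_tt). Second derivatives: L_ss(-1)=48, L_ss(0)=-36, L_ss(3)=144; L_tt(-2)=144, L_tt(1)=-36, L_tt(2)=48.
Local minima occur where both diagonal entries positive: (-1, -2), (-1, 2), (3, -2), (3, 2). Count: 4.

4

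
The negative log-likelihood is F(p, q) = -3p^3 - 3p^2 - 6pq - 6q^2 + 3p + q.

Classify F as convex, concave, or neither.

The term -3p^3 is cubic, so the Hessian is not constant.
∂²F/∂p² = -18p - 6, which takes both signs as p varies (negative for sufficiently large p). A diagonal entry of the Hessian changing sign means the Hessian is neither positive- nor negative-semidefinite on all of R^2.

neither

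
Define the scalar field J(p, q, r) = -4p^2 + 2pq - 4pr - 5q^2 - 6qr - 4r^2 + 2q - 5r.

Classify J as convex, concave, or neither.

concave

J is quadratic, so its Hessian is the constant matrix H = [[-8, 2, -4], [2, -10, -6], [-4, -6, -8]].
Leading principal minors: -8, 76, -64.
Signs alternate −, +, − ⇒ H ≺ 0 ⇒ concave.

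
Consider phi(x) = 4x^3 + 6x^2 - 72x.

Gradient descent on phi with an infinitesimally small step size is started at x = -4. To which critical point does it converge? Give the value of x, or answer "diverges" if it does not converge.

diverges

phi'(x) = 12(x - 2)(x + 3), so phi'(-4) = 72.
Gradient descent moves in the -phi' direction, i.e. x is decreasing.
There is no critical point below x=-4, and phi' keeps the same sign, so the iterate runs off to −∞.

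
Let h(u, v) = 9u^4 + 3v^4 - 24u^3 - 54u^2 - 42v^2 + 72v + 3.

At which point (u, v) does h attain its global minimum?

(3, -3)

h(u,v) separates as P(u) + Q(v) + 3, so its minimum is min P + min Q + 3.
P'(u) = 36u(u - 3)(u + 1) vanishes at u ∈ {-1, 0, 3}; Q'(v) = 12(v - 2)(v - 1)(v + 3) vanishes at v ∈ {-3, 1, 2}.
Local minima of P (where P''>0): P(-1)=-21, P(3)=-405. Local minima of Q: Q(-3)=-351, Q(2)=24.
So the global minimum of h is P(3) + Q(-3) + 3 = -405 − 351 + 3 = -753, attained at (3, -3).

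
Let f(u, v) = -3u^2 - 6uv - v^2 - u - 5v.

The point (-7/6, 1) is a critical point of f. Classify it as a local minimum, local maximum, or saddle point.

The Hessian of f is constant: H = [[-6, -6], [-6, -2]].
det(H) = (-6)·(-2) − (-6)² = -24.
Since det(H) < 0, H is indefinite and the critical point is a saddle point.

saddle point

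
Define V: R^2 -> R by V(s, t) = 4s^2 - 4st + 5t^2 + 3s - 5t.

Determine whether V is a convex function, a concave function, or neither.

V is quadratic, so its Hessian is the constant matrix H = [[8, -4], [-4, 10]].
det(H) = 64, tr(H) = 18.
det(H) > 0 and tr(H) > 0, so H is positive definite everywhere: convex.

convex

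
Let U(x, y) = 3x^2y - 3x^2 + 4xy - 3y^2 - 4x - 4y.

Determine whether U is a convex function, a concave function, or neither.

neither

The term 3x^2y is cubic, so the Hessian is not constant.
∂²U/∂x² = 6y - 6, which takes both signs as y varies (negative for sufficiently negative y). A diagonal entry of the Hessian changing sign means the Hessian is neither positive- nor negative-semidefinite on all of R^2.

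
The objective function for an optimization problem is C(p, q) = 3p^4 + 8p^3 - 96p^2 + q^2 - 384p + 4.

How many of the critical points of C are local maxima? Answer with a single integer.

C separates as a function of p plus a function of q, so ∇C=0 decouples.
∂C/∂p = 12(p - 4)(p + 2)(p + 4) = 0 at p ∈ {-4, -2, 4}; ∂C/∂q = 2q = 0 at q ∈ {0}.
The Hessian is diagonal: diag(C_pp, C_qq). Second derivatives: C_pp(-4)=192, C_pp(-2)=-144, C_pp(4)=576; C_qq(0)=2.
Local maxima occur where both diagonal entries negative: none. Count: 0.

0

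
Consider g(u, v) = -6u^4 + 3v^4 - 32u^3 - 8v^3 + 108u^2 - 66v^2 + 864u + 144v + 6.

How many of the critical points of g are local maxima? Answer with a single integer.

g separates as a function of u plus a function of v, so ∇g=0 decouples.
∂g/∂u = -24(u - 3)(u + 3)(u + 4) = 0 at u ∈ {-4, -3, 3}; ∂g/∂v = 12(v - 4)(v - 1)(v + 3) = 0 at v ∈ {-3, 1, 4}.
The Hessian is diagonal: diag(g_uu, g_vv). Second derivatives: g_uu(-4)=-168, g_uu(-3)=144, g_uu(3)=-1008; g_vv(-3)=336, g_vv(1)=-144, g_vv(4)=252.
Local maxima occur where both diagonal entries negative: (-4, 1), (3, 1). Count: 2.

2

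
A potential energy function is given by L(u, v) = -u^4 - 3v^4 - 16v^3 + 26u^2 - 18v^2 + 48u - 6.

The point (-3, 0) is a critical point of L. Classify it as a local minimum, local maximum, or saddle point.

local maximum

The mixed partial ∂²L/∂u∂v is 0, so the Hessian at any point is diag(L_uu, L_vv) = diag(4(-3u^2 + 13), -12(3v^2 + 8v + 3)).
At (-3, 0): H = diag(-56, -36).
Both eigenvalues are negative, so H is negative definite: a local maximum.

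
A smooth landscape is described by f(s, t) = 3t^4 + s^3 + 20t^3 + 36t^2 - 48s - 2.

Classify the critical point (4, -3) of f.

The mixed partial ∂²f/∂s∂t is 0, so the Hessian at any point is diag(f_ss, f_tt) = diag(6s, 12(3t^2 + 10t + 6)).
At (4, -3): H = diag(24, 36).
Both eigenvalues are positive, so H is positive definite: a local minimum.

local minimum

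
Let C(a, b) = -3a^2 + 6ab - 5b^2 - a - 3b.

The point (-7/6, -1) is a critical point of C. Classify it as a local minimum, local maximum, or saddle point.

local maximum

The Hessian of C is constant: H = [[-6, 6], [6, -10]].
det(H) = (-6)·(-10) − 6² = 24.
det(H) > 0 and tr(H) = -16 < 0, so H is negative definite and the point is a local maximum.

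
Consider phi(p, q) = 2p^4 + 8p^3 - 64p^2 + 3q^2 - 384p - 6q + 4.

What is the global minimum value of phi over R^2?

phi(p,q) separates as A(p) + B(q) + 4, so its minimum is min A + min B + 4.
A'(p) = 8(p - 4)(p + 3)(p + 4) vanishes at p ∈ {-4, -3, 4}; B'(q) = 6q - 6 vanishes at q ∈ {1}.
Local minima of A (where A''>0): A(-4)=512, A(4)=-1536. Local minima of B: B(1)=-3.
So the global minimum of phi is A(4) + B(1) + 4 = -1536 − 3 + 4 = -1535, attained at (4, 1).

-1535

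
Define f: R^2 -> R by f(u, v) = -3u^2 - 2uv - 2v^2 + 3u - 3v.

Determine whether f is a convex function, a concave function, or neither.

concave

f is quadratic, so its Hessian is the constant matrix H = [[-6, -2], [-2, -4]].
det(H) = 20, tr(H) = -10.
det(H) > 0 and tr(H) < 0, so H is negative definite everywhere: concave.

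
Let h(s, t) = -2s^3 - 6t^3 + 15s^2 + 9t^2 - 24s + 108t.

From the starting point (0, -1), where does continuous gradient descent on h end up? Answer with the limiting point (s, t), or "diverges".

h is separable, so gradient descent decouples: s follows -∂h/∂s, t follows -∂h/∂t.
∂h/∂s = -6(s - 4)(s - 1); at s=0 this is -24, so s increases.
∂h/∂t = -18(t - 3)(t + 2); at t=-1 this is 72, so t decreases.
s converges to its nearest critical value 1 (a local min of the s-part); t converges to -2. The iterate converges to (1, -2).

(1, -2)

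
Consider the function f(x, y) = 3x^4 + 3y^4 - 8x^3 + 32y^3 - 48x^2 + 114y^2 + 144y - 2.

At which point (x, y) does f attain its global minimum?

(4, -1)

f(x,y) separates as P(x) + Q(y) − 2, so its minimum is min P + min Q − 2.
P'(x) = 12x(x - 4)(x + 2) vanishes at x ∈ {-2, 0, 4}; Q'(y) = 12(y + 1)(y + 3)(y + 4) vanishes at y ∈ {-4, -3, -1}.
Local minima of P (where P''>0): P(-2)=-80, P(4)=-512. Local minima of Q: Q(-4)=-32, Q(-1)=-59.
So the global minimum of f is P(4) + Q(-1) − 2 = -512 − 59 − 2 = -573, attained at (4, -1).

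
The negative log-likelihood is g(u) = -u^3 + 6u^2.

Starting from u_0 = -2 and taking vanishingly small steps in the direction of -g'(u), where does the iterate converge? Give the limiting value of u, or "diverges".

g'(u) = -3u(u - 4), so g'(-2) = -36.
Gradient descent moves in the -g' direction, i.e. u is increasing.
The nearest critical point in that direction is u = 0, where g'' = 12 > 0 (a local minimum). The iterate converges there.

0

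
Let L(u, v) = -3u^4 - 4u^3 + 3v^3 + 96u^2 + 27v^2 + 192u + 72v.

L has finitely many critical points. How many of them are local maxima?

2

L separates as a function of u plus a function of v, so ∇L=0 decouples.
∂L/∂u = -12(u - 4)(u + 1)(u + 4) = 0 at u ∈ {-4, -1, 4}; ∂L/∂v = 9(v + 2)(v + 4) = 0 at v ∈ {-4, -2}.
The Hessian is diagonal: diag(L_uu, L_vv). Second derivatives: L_uu(-4)=-288, L_uu(-1)=180, L_uu(4)=-480; L_vv(-4)=-18, L_vv(-2)=18.
Local maxima occur where both diagonal entries negative: (-4, -4), (4, -4). Count: 2.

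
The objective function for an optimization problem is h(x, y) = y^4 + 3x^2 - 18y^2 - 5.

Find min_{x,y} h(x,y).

-86

h(x,y) separates as P(x) + Q(y) − 5, so its minimum is min P + min Q − 5.
P'(x) = 6x vanishes at x ∈ {0}; Q'(y) = 4y(y - 3)(y + 3) vanishes at y ∈ {-3, 0, 3}.
Local minima of P (where P''>0): P(0)=0. Local minima of Q: Q(-3)=-81, Q(3)=-81.
So the global minimum of h is P(0) + Q(-3) − 5 = 0 − 81 − 5 = -86, attained at (0, -3).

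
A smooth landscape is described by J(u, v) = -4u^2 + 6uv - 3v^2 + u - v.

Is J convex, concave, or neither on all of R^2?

J is quadratic, so its Hessian is the constant matrix H = [[-8, 6], [6, -6]].
det(H) = 12, tr(H) = -14.
det(H) > 0 and tr(H) < 0, so H is negative definite everywhere: concave.

concave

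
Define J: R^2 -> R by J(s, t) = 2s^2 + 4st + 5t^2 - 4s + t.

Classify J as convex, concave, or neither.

convex

J is quadratic, so its Hessian is the constant matrix H = [[4, 4], [4, 10]].
det(H) = 24, tr(H) = 14.
det(H) > 0 and tr(H) > 0, so H is positive definite everywhere: convex.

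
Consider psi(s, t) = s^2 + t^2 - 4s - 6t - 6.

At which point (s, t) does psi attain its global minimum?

(2, 3)

psi(s,t) separates as P(s) + Q(t) − 6, so its minimum is min P + min Q − 6.
P'(s) = 2s - 4 vanishes at s ∈ {2}; Q'(t) = 2(t - 3) vanishes at t ∈ {3}.
Local minima of P (where P''>0): P(2)=-4. Local minima of Q: Q(3)=-9.
So the global minimum of psi is P(2) + Q(3) − 6 = -4 − 9 − 6 = -19, attained at (2, 3).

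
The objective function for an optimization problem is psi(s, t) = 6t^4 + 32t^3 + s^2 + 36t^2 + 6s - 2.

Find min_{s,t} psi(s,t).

psi(s,t) separates as P(s) + Q(t) − 2, so its minimum is min P + min Q − 2.
P'(s) = 2s + 6 vanishes at s ∈ {-3}; Q'(t) = 24t(t + 1)(t + 3) vanishes at t ∈ {-3, -1, 0}.
Local minima of P (where P''>0): P(-3)=-9. Local minima of Q: Q(-3)=-54, Q(0)=0.
So the global minimum of psi is P(-3) + Q(-3) − 2 = -9 − 54 − 2 = -65, attained at (-3, -3).

-65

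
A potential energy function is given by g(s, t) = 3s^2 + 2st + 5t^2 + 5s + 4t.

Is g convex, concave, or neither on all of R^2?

g is quadratic, so its Hessian is the constant matrix H = [[6, 2], [2, 10]].
det(H) = 56, tr(H) = 16.
det(H) > 0 and tr(H) > 0, so H is positive definite everywhere: convex.

convex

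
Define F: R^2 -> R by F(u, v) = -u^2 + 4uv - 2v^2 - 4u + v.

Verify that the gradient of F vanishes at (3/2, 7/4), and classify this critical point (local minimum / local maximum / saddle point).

saddle point

∇F = (-2u + 4v - 4, 4u - 4v + 1); substituting (3/2, 7/4) gives ∇F = (0, 0), so (3/2, 7/4) is indeed a critical point.
The Hessian of F is constant: H = [[-2, 4], [4, -4]].
det(H) = (-2)·(-4) − 4² = -8.
Since det(H) < 0, H is indefinite and the critical point is a saddle point.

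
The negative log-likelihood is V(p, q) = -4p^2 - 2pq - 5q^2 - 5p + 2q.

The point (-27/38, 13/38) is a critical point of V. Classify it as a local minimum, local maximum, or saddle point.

local maximum

The Hessian of V is constant: H = [[-8, -2], [-2, -10]].
det(H) = (-8)·(-10) − (-2)² = 76.
det(H) > 0 and tr(H) = -18 < 0, so H is negative definite and the point is a local maximum.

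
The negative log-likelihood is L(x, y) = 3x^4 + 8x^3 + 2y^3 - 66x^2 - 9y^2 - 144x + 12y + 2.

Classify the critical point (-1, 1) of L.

local maximum

The mixed partial ∂²L/∂x∂y is 0, so the Hessian at any point is diag(L_xx, L_yy) = diag(12(3x^2 + 4x - 11), 6(2y - 3)).
At (-1, 1): H = diag(-144, -6).
Both eigenvalues are negative, so H is negative definite: a local maximum.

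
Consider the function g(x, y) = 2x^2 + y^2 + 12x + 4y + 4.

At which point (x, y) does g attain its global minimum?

(-3, -2)

g(x,y) separates as P(x) + Q(y) + 4, so its minimum is min P + min Q + 4.
P'(x) = 4x + 12 vanishes at x ∈ {-3}; Q'(y) = 2y + 4 vanishes at y ∈ {-2}.
Local minima of P (where P''>0): P(-3)=-18. Local minima of Q: Q(-2)=-4.
So the global minimum of g is P(-3) + Q(-2) + 4 = -18 − 4 + 4 = -18, attained at (-3, -2).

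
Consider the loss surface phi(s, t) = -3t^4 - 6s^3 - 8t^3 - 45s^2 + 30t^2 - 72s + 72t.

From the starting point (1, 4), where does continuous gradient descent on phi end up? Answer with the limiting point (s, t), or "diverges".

diverges

phi is separable, so gradient descent decouples: s follows -∂phi/∂s, t follows -∂phi/∂t.
∂phi/∂s = -18(s + 1)(s + 4); at s=1 this is -180, so s increases.
∂phi/∂t = -12(t - 2)(t + 1)(t + 3); at t=4 this is -840, so t increases.
The s-coordinate has no critical point in that direction and runs off to infinity.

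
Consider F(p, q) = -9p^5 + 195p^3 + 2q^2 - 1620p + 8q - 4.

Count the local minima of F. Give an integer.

2

F separates as a function of p plus a function of q, so ∇F=0 decouples.
∂F/∂p = -45(p - 3)(p - 2)(p + 2)(p + 3) = 0 at p ∈ {-3, -2, 2, 3}; ∂F/∂q = 4(q + 2) = 0 at q ∈ {-2}.
The Hessian is diagonal: diag(F_pp, F_qq). Second derivatives: F_pp(-3)=1350, F_pp(-2)=-900, F_pp(2)=900, F_pp(3)=-1350; F_qq(-2)=4.
Local minima occur where both diagonal entries positive: (-3, -2), (2, -2). Count: 2.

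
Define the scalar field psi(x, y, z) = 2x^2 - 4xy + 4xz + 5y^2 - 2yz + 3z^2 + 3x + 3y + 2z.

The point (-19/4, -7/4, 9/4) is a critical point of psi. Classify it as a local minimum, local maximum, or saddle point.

local minimum

The Hessian is constant: H = [[4, -4, 4], [-4, 10, -2], [4, -2, 6]].
Leading principal minors: Δ₁ = 4, Δ₂ = 24, Δ₃ = 32.
All leading minors are positive, so H is positive definite: a local minimum.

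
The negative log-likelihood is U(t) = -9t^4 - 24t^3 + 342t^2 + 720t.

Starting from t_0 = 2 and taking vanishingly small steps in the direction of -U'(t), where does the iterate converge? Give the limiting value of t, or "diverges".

-1

U'(t) = -36(t - 4)(t + 1)(t + 5), so U'(2) = 1512.
Gradient descent moves in the -U' direction, i.e. t is decreasing.
The nearest critical point in that direction is t = -1, where U'' = 720 > 0 (a local minimum). The iterate converges there.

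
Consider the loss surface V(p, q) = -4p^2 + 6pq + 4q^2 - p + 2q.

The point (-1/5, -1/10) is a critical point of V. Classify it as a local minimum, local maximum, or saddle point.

The Hessian of V is constant: H = [[-8, 6], [6, 8]].
det(H) = (-8)·8 − 6² = -100.
Since det(H) < 0, H is indefinite and the critical point is a saddle point.

saddle point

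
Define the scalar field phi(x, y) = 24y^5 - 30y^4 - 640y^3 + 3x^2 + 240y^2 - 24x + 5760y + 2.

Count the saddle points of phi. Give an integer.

phi separates as a function of x plus a function of y, so ∇phi=0 decouples.
∂phi/∂x = 6(x - 4) = 0 at x ∈ {4}; ∂phi/∂y = 120(y - 4)(y - 2)(y + 2)(y + 3) = 0 at y ∈ {-3, -2, 2, 4}.
The Hessian is diagonal: diag(phi_xx, phi_yy). Second derivatives: phi_xx(4)=6; phi_yy(-3)=-4200, phi_yy(-2)=2880, phi_yy(2)=-4800, phi_yy(4)=10080.
Saddle points occur where the two diagonal entries have opposite signs: (4, -3), (4, 2). Count: 2.

2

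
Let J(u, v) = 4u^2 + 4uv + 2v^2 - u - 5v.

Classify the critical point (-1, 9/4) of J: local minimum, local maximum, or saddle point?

The Hessian of J is constant: H = [[8, 4], [4, 4]].
det(H) = 8·4 − 4² = 16.
det(H) > 0 and tr(H) = 12 > 0, so H is positive definite and the point is a local minimum.

local minimum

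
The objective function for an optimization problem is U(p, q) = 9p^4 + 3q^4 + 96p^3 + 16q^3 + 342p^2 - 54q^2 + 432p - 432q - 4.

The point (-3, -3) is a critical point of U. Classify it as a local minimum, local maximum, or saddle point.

local maximum

The mixed partial ∂²U/∂p∂q is 0, so the Hessian at any point is diag(U_pp, U_qq) = diag(36(3p^2 + 16p + 19), 12(3q^2 + 8q - 9)).
At (-3, -3): H = diag(-72, -72).
Both eigenvalues are negative, so H is negative definite: a local maximum.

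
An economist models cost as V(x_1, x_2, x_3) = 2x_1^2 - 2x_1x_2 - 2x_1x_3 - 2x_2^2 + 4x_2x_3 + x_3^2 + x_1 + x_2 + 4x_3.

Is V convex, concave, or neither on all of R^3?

neither

V is quadratic, so its Hessian is the constant matrix H = [[4, -2, -2], [-2, -4, 4], [-2, 4, 2]].
Leading principal minors: 4, -20, -56.
Neither pattern holds ⇒ H is indefinite ⇒ neither convex nor concave.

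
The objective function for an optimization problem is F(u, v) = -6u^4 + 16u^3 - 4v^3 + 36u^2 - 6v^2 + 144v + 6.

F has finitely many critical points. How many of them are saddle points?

F separates as a function of u plus a function of v, so ∇F=0 decouples.
∂F/∂u = -24u(u - 3)(u + 1) = 0 at u ∈ {-1, 0, 3}; ∂F/∂v = -12(v - 3)(v + 4) = 0 at v ∈ {-4, 3}.
The Hessian is diagonal: diag(F_uu, F_vv). Second derivatives: F_uu(-1)=-96, F_uu(0)=72, F_uu(3)=-288; F_vv(-4)=84, F_vv(3)=-84.
Saddle points occur where the two diagonal entries have opposite signs: (-1, -4), (0, 3), (3, -4). Count: 3.

3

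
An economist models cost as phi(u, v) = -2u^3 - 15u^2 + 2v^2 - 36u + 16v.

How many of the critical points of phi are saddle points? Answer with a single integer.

phi separates as a function of u plus a function of v, so ∇phi=0 decouples.
∂phi/∂u = -6(u + 2)(u + 3) = 0 at u ∈ {-3, -2}; ∂phi/∂v = 4(v + 4) = 0 at v ∈ {-4}.
The Hessian is diagonal: diag(phi_uu, phi_vv). Second derivatives: phi_uu(-3)=6, phi_uu(-2)=-6; phi_vv(-4)=4.
Saddle points occur where the two diagonal entries have opposite signs: (-2, -4). Count: 1.

1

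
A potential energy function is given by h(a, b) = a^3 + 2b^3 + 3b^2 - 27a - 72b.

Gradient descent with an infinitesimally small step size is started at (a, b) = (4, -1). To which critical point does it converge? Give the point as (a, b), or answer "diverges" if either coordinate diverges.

h is separable, so gradient descent decouples: a follows -∂h/∂a, b follows -∂h/∂b.
∂h/∂a = 3(a - 3)(a + 3); at a=4 this is 21, so a decreases.
∂h/∂b = 6(b - 3)(b + 4); at b=-1 this is -72, so b increases.
a converges to its nearest critical value 3 (a local min of the a-part); b converges to 3. The iterate converges to (3, 3).

(3, 3)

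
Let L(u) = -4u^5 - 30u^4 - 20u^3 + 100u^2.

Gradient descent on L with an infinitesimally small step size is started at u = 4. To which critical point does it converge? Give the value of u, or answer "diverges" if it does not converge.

L'(u) = -20u(u - 1)(u + 2)(u + 5), so L'(4) = -12960.
Gradient descent moves in the -L' direction, i.e. u is increasing.
There is no critical point above u=4, and L' keeps the same sign, so the iterate runs off to +∞.

diverges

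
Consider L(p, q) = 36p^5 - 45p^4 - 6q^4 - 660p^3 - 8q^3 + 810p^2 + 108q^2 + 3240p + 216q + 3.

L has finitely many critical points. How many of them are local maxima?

4

L separates as a function of p plus a function of q, so ∇L=0 decouples.
∂L/∂p = 180(p - 3)(p - 2)(p + 1)(p + 3) = 0 at p ∈ {-3, -1, 2, 3}; ∂L/∂q = -24(q - 3)(q + 1)(q + 3) = 0 at q ∈ {-3, -1, 3}.
The Hessian is diagonal: diag(L_pp, L_qq). Second derivatives: L_pp(-3)=-10800, L_pp(-1)=4320, L_pp(2)=-2700, L_pp(3)=4320; L_qq(-3)=-288, L_qq(-1)=192, L_qq(3)=-576.
Local maxima occur where both diagonal entries negative: (-3, -3), (-3, 3), (2, -3), (2, 3). Count: 4.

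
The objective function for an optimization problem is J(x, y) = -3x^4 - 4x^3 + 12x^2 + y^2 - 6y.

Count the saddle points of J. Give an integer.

J separates as a function of x plus a function of y, so ∇J=0 decouples.
∂J/∂x = -12x(x - 1)(x + 2) = 0 at x ∈ {-2, 0, 1}; ∂J/∂y = 2(y - 3) = 0 at y ∈ {3}.
The Hessian is diagonal: diag(J_xx, J_yy). Second derivatives: J_xx(-2)=-72, J_xx(0)=24, J_xx(1)=-36; J_yy(3)=2.
Saddle points occur where the two diagonal entries have opposite signs: (-2, 3), (1, 3). Count: 2.

2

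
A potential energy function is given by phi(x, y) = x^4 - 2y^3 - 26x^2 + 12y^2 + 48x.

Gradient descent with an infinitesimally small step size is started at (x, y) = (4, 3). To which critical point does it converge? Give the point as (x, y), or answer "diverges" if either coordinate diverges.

(3, 0)

phi is separable, so gradient descent decouples: x follows -∂phi/∂x, y follows -∂phi/∂y.
∂phi/∂x = 4(x - 3)(x - 1)(x + 4); at x=4 this is 96, so x decreases.
∂phi/∂y = -6y(y - 4); at y=3 this is 18, so y decreases.
x converges to its nearest critical value 3 (a local min of the x-part); y converges to 0. The iterate converges to (3, 0).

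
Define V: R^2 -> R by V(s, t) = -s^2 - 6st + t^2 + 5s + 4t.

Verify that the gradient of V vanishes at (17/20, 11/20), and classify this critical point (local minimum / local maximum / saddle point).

∇V = (-2s - 6t + 5, -6s + 2t + 4); substituting (17/20, 11/20) gives ∇V = (0, 0), so (17/20, 11/20) is indeed a critical point.
The Hessian of V is constant: H = [[-2, -6], [-6, 2]].
det(H) = (-2)·2 − (-6)² = -40.
Since det(H) < 0, H is indefinite and the critical point is a saddle point.

saddle point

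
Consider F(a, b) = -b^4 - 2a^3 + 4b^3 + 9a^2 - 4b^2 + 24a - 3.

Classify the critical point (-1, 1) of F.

local minimum

The mixed partial ∂²F/∂a∂b is 0, so the Hessian at any point is diag(F_aa, F_bb) = diag(6(-2a + 3), 4(-3b^2 + 6b - 2)).
At (-1, 1): H = diag(30, 4).
Both eigenvalues are positive, so H is positive definite: a local minimum.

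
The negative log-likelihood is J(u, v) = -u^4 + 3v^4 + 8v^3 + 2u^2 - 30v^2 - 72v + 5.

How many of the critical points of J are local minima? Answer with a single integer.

2

J separates as a function of u plus a function of v, so ∇J=0 decouples.
∂J/∂u = -4u(u - 1)(u + 1) = 0 at u ∈ {-1, 0, 1}; ∂J/∂v = 12(v - 2)(v + 1)(v + 3) = 0 at v ∈ {-3, -1, 2}.
The Hessian is diagonal: diag(J_uu, J_vv). Second derivatives: J_uu(-1)=-8, J_uu(0)=4, J_uu(1)=-8; J_vv(-3)=120, J_vv(-1)=-72, J_vv(2)=180.
Local minima occur where both diagonal entries positive: (0, -3), (0, 2). Count: 2.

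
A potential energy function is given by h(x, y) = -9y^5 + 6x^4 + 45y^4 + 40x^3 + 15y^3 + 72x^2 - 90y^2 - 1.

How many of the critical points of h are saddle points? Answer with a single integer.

h separates as a function of x plus a function of y, so ∇h=0 decouples.
∂h/∂x = 24x(x + 2)(x + 3) = 0 at x ∈ {-3, -2, 0}; ∂h/∂y = -45y(y - 4)(y - 1)(y + 1) = 0 at y ∈ {-1, 0, 1, 4}.
The Hessian is diagonal: diag(h_xx, h_yy). Second derivatives: h_xx(-3)=72, h_xx(-2)=-48, h_xx(0)=144; h_yy(-1)=450, h_yy(0)=-180, h_yy(1)=270, h_yy(4)=-2700.
Saddle points occur where the two diagonal entries have opposite signs: (-3, 0), (-3, 4), (-2, -1), (-2, 1), (0, 0), (0, 4). Count: 6.

6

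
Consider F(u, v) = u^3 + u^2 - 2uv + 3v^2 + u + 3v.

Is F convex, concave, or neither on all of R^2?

neither

The term u^3 is cubic, so the Hessian is not constant.
∂²F/∂u² = 6u + 2, which takes both signs as u varies (negative for sufficiently negative u). A diagonal entry of the Hessian changing sign means the Hessian is neither positive- nor negative-semidefinite on all of R^2.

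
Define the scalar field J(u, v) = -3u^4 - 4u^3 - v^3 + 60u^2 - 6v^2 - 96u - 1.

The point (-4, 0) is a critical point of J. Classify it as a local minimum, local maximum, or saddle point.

The mixed partial ∂²J/∂u∂v is 0, so the Hessian at any point is diag(J_uu, J_vv) = diag(12(-3u^2 - 2u + 10), -6(v + 2)).
At (-4, 0): H = diag(-360, -12).
Both eigenvalues are negative, so H is negative definite: a local maximum.

local maximum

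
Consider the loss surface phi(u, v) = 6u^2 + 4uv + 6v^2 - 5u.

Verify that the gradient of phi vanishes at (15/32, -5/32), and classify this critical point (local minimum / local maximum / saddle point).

∇phi = (12u + 4v - 5, 4u + 12v); substituting (15/32, -5/32) gives ∇phi = (0, 0), so (15/32, -5/32) is indeed a critical point.
The Hessian of phi is constant: H = [[12, 4], [4, 12]].
det(H) = 12·12 − 4² = 128.
det(H) > 0 and tr(H) = 24 > 0, so H is positive definite and the point is a local minimum.

local minimum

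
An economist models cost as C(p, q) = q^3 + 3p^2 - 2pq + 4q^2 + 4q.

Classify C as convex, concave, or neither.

The term q^3 is cubic, so the Hessian is not constant.
∂²C/∂q² = 6q + 8, which takes both signs as q varies (negative for sufficiently negative q). A diagonal entry of the Hessian changing sign means the Hessian is neither positive- nor negative-semidefinite on all of R^2.

neither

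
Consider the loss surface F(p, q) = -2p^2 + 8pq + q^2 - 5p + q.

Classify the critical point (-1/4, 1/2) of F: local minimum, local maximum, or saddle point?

saddle point

The Hessian of F is constant: H = [[-4, 8], [8, 2]].
det(H) = (-4)·2 − 8² = -72.
Since det(H) < 0, H is indefinite and the critical point is a saddle point.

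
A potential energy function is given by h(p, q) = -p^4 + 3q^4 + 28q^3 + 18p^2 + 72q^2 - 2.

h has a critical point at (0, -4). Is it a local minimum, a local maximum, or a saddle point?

local minimum

The mixed partial ∂²h/∂p∂q is 0, so the Hessian at any point is diag(h_pp, h_qq) = diag(12(-p^2 + 3), 12(3q^2 + 14q + 12)).
At (0, -4): H = diag(36, 48).
Both eigenvalues are positive, so H is positive definite: a local minimum.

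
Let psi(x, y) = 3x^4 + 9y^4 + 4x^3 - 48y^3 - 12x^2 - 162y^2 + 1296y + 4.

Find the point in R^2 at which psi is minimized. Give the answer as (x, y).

(-2, -3)

psi(x,y) separates as P(x) + Q(y) + 4, so its minimum is min P + min Q + 4.
P'(x) = 12x(x - 1)(x + 2) vanishes at x ∈ {-2, 0, 1}; Q'(y) = 36(y - 4)(y - 3)(y + 3) vanishes at y ∈ {-3, 3, 4}.
Local minima of P (where P''>0): P(-2)=-32, P(1)=-5. Local minima of Q: Q(-3)=-3321, Q(4)=1824.
So the global minimum of psi is P(-2) + Q(-3) + 4 = -32 − 3321 + 4 = -3349, attained at (-2, -3).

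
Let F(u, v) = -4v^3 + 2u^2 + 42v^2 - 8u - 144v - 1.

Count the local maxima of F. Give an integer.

F separates as a function of u plus a function of v, so ∇F=0 decouples.
∂F/∂u = 4(u - 2) = 0 at u ∈ {2}; ∂F/∂v = -12(v - 4)(v - 3) = 0 at v ∈ {3, 4}.
The Hessian is diagonal: diag(F_uu, F_vv). Second derivatives: F_uu(2)=4; F_vv(3)=12, F_vv(4)=-12.
Local maxima occur where both diagonal entries negative: none. Count: 0.

0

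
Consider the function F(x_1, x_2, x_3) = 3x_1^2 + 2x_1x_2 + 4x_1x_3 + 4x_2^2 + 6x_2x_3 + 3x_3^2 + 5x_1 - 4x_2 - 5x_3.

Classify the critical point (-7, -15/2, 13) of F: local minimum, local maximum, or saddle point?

The Hessian is constant: H = [[6, 2, 4], [2, 8, 6], [4, 6, 6]].
Leading principal minors: Δ₁ = 6, Δ₂ = 44, Δ₃ = 16.
All leading minors are positive, so H is positive definite: a local minimum.

local minimum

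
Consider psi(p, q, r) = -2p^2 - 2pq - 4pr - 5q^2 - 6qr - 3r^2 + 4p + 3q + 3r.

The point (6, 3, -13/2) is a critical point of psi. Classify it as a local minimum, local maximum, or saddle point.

The Hessian is constant: H = [[-4, -2, -4], [-2, -10, -6], [-4, -6, -6]].
Leading principal minors: Δ₁ = -4, Δ₂ = 36, Δ₃ = -8.
The minors alternate sign starting negative (−, +, −), so H is negative definite: a local maximum.

local maximum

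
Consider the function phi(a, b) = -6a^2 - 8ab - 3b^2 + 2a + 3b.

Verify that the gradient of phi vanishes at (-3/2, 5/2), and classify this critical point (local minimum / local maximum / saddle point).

∇phi = (-12a - 8b + 2, -8a - 6b + 3); substituting (-3/2, 5/2) gives ∇phi = (0, 0), so (-3/2, 5/2) is indeed a critical point.
The Hessian of phi is constant: H = [[-12, -8], [-8, -6]].
det(H) = (-12)·(-6) − (-8)² = 8.
det(H) > 0 and tr(H) = -18 < 0, so H is negative definite and the point is a local maximum.

local maximum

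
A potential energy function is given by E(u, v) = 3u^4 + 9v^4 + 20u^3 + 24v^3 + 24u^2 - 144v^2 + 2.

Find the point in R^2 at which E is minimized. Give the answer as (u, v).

E(u,v) separates as P(u) + Q(v) + 2, so its minimum is min P + min Q + 2.
P'(u) = 12u(u + 1)(u + 4) vanishes at u ∈ {-4, -1, 0}; Q'(v) = 36v(v - 2)(v + 4) vanishes at v ∈ {-4, 0, 2}.
Local minima of P (where P''>0): P(-4)=-128, P(0)=0. Local minima of Q: Q(-4)=-1536, Q(2)=-240.
So the global minimum of E is P(-4) + Q(-4) + 2 = -128 − 1536 + 2 = -1662, attained at (-4, -4).

(-4, -4)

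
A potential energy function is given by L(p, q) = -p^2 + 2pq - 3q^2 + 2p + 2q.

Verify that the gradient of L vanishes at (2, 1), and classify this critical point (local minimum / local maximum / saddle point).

local maximum

∇L = (-2p + 2q + 2, 2p - 6q + 2); substituting (2, 1) gives ∇L = (0, 0), so (2, 1) is indeed a critical point.
The Hessian of L is constant: H = [[-2, 2], [2, -6]].
det(H) = (-2)·(-6) − 2² = 8.
det(H) > 0 and tr(H) = -8 < 0, so H is negative definite and the point is a local maximum.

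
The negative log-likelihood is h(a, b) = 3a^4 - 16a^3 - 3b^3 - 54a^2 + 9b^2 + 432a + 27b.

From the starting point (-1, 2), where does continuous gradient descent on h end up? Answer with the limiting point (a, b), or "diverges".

h is separable, so gradient descent decouples: a follows -∂h/∂a, b follows -∂h/∂b.
∂h/∂a = 12(a - 4)(a - 3)(a + 3); at a=-1 this is 480, so a decreases.
∂h/∂b = -9(b - 3)(b + 1); at b=2 this is 27, so b decreases.
a converges to its nearest critical value -3 (a local min of the a-part); b converges to -1. The iterate converges to (-3, -1).

(-3, -1)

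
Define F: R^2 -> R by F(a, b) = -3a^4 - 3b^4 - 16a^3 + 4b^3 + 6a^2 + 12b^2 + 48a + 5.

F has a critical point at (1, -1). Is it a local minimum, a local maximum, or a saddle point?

The mixed partial ∂²F/∂a∂b is 0, so the Hessian at any point is diag(F_aa, F_bb) = diag(12(-3a^2 - 8a + 1), 12(-3b^2 + 2b + 2)).
At (1, -1): H = diag(-120, -36).
Both eigenvalues are negative, so H is negative definite: a local maximum.

local maximum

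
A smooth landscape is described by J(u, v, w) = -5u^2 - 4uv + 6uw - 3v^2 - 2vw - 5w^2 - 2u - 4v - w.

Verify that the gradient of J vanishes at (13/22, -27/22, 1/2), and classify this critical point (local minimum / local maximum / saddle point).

local maximum

∇J = (-10u - 4v + 6w - 2, -4u - 6v - 2w - 4, 6u - 2v - 10w - 1); substituting (13/22, -27/22, 1/2) gives ∇J = (0, 0, 0), so (13/22, -27/22, 1/2) is indeed a critical point.
The Hessian is constant: H = [[-10, -4, 6], [-4, -6, -2], [6, -2, -10]].
Leading principal minors: Δ₁ = -10, Δ₂ = 44, Δ₃ = -88.
The minors alternate sign starting negative (−, +, −), so H is negative definite: a local maximum.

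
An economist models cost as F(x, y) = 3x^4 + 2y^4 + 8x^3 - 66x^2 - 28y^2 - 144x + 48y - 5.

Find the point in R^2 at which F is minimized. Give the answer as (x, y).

F(x,y) separates as P(x) + Q(y) − 5, so its minimum is min P + min Q − 5.
P'(x) = 12(x - 3)(x + 1)(x + 4) vanishes at x ∈ {-4, -1, 3}; Q'(y) = 8(y - 2)(y - 1)(y + 3) vanishes at y ∈ {-3, 1, 2}.
Local minima of P (where P''>0): P(-4)=-224, P(3)=-567. Local minima of Q: Q(-3)=-234, Q(2)=16.
So the global minimum of F is P(3) + Q(-3) − 5 = -567 − 234 − 5 = -806, attained at (3, -3).

(3, -3)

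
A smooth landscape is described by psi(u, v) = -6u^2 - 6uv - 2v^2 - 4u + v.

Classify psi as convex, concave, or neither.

concave

psi is quadratic, so its Hessian is the constant matrix H = [[-12, -6], [-6, -4]].
det(H) = 12, tr(H) = -16.
det(H) > 0 and tr(H) < 0, so H is negative definite everywhere: concave.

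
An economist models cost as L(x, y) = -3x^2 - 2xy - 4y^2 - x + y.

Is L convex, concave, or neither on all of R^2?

L is quadratic, so its Hessian is the constant matrix H = [[-6, -2], [-2, -8]].
det(H) = 44, tr(H) = -14.
det(H) > 0 and tr(H) < 0, so H is negative definite everywhere: concave.

concave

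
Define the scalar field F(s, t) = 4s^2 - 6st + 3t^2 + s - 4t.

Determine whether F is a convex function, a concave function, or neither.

F is quadratic, so its Hessian is the constant matrix H = [[8, -6], [-6, 6]].
det(H) = 12, tr(H) = 14.
det(H) > 0 and tr(H) > 0, so H is positive definite everywhere: convex.

convex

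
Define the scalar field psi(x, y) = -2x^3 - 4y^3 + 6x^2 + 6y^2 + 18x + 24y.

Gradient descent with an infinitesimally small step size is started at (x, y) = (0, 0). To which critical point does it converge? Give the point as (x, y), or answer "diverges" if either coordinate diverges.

psi is separable, so gradient descent decouples: x follows -∂psi/∂x, y follows -∂psi/∂y.
∂psi/∂x = -6(x - 3)(x + 1); at x=0 this is 18, so x decreases.
∂psi/∂y = -12(y - 2)(y + 1); at y=0 this is 24, so y decreases.
x converges to its nearest critical value -1 (a local min of the x-part); y converges to -1. The iterate converges to (-1, -1).

(-1, -1)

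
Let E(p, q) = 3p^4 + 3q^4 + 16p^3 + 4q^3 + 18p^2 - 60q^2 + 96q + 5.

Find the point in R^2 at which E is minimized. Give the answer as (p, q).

E(p,q) separates as A(p) + B(q) + 5, so its minimum is min A + min B + 5.
A'(p) = 12p(p + 1)(p + 3) vanishes at p ∈ {-3, -1, 0}; B'(q) = 12(q - 2)(q - 1)(q + 4) vanishes at q ∈ {-4, 1, 2}.
Local minima of A (where A''>0): A(-3)=-27, A(0)=0. Local minima of B: B(-4)=-832, B(2)=32.
So the global minimum of E is A(-3) + B(-4) + 5 = -27 − 832 + 5 = -854, attained at (-3, -4).

(-3, -4)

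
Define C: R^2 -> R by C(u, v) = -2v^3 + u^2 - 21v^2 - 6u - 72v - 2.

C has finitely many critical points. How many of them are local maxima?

0

C separates as a function of u plus a function of v, so ∇C=0 decouples.
∂C/∂u = 2(u - 3) = 0 at u ∈ {3}; ∂C/∂v = -6(v + 3)(v + 4) = 0 at v ∈ {-4, -3}.
The Hessian is diagonal: diag(C_uu, C_vv). Second derivatives: C_uu(3)=2; C_vv(-4)=6, C_vv(-3)=-6.
Local maxima occur where both diagonal entries negative: none. Count: 0.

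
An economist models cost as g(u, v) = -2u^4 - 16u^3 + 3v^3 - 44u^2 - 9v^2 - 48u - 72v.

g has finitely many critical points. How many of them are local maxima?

2

g separates as a function of u plus a function of v, so ∇g=0 decouples.
∂g/∂u = -8(u + 1)(u + 2)(u + 3) = 0 at u ∈ {-3, -2, -1}; ∂g/∂v = 9(v - 4)(v + 2) = 0 at v ∈ {-2, 4}.
The Hessian is diagonal: diag(g_uu, g_vv). Second derivatives: g_uu(-3)=-16, g_uu(-2)=8, g_uu(-1)=-16; g_vv(-2)=-54, g_vv(4)=54.
Local maxima occur where both diagonal entries negative: (-3, -2), (-1, -2). Count: 2.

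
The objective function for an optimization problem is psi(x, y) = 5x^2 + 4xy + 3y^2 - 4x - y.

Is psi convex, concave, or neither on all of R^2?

psi is quadratic, so its Hessian is the constant matrix H = [[10, 4], [4, 6]].
det(H) = 44, tr(H) = 16.
det(H) > 0 and tr(H) > 0, so H is positive definite everywhere: convex.

convex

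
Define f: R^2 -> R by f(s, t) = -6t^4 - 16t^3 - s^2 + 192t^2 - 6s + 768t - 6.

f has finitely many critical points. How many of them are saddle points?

f separates as a function of s plus a function of t, so ∇f=0 decouples.
∂f/∂s = -2(s + 3) = 0 at s ∈ {-3}; ∂f/∂t = -24(t - 4)(t + 2)(t + 4) = 0 at t ∈ {-4, -2, 4}.
The Hessian is diagonal: diag(f_ss, f_tt). Second derivatives: f_ss(-3)=-2; f_tt(-4)=-384, f_tt(-2)=288, f_tt(4)=-1152.
Saddle points occur where the two diagonal entries have opposite signs: (-3, -2). Count: 1.

1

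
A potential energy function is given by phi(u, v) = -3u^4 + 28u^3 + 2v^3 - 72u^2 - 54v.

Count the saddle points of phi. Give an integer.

phi separates as a function of u plus a function of v, so ∇phi=0 decouples.
∂phi/∂u = -12u(u - 4)(u - 3) = 0 at u ∈ {0, 3, 4}; ∂phi/∂v = 6(v - 3)(v + 3) = 0 at v ∈ {-3, 3}.
The Hessian is diagonal: diag(phi_uu, phi_vv). Second derivatives: phi_uu(0)=-144, phi_uu(3)=36, phi_uu(4)=-48; phi_vv(-3)=-36, phi_vv(3)=36.
Saddle points occur where the two diagonal entries have opposite signs: (0, 3), (3, -3), (4, 3). Count: 3.

3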